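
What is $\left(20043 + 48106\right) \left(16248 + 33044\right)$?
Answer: $3359200508$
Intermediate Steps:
$\left(20043 + 48106\right) \left(16248 + 33044\right) = 68149 \cdot 49292 = 3359200508$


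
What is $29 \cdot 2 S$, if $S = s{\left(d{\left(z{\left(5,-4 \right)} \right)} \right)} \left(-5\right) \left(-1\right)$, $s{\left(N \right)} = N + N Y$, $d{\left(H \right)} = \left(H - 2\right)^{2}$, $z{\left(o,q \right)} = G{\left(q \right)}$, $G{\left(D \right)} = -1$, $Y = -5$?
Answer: $-10440$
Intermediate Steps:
$z{\left(o,q \right)} = -1$
$d{\left(H \right)} = \left(-2 + H\right)^{2}$
$s{\left(N \right)} = - 4 N$ ($s{\left(N \right)} = N + N \left(-5\right) = N - 5 N = - 4 N$)
$S = -180$ ($S = - 4 \left(-2 - 1\right)^{2} \left(-5\right) \left(-1\right) = - 4 \left(-3\right)^{2} \left(-5\right) \left(-1\right) = \left(-4\right) 9 \left(-5\right) \left(-1\right) = \left(-36\right) \left(-5\right) \left(-1\right) = 180 \left(-1\right) = -180$)
$29 \cdot 2 S = 29 \cdot 2 \left(-180\right) = 58 \left(-180\right) = -10440$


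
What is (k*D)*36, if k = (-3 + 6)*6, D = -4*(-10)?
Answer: 25920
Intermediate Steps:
D = 40
k = 18 (k = 3*6 = 18)
(k*D)*36 = (18*40)*36 = 720*36 = 25920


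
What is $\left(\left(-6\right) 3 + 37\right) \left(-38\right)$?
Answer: $-722$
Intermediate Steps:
$\left(\left(-6\right) 3 + 37\right) \left(-38\right) = \left(-18 + 37\right) \left(-38\right) = 19 \left(-38\right) = -722$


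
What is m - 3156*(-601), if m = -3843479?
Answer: -1946723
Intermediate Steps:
m - 3156*(-601) = -3843479 - 3156*(-601) = -3843479 + 1896756 = -1946723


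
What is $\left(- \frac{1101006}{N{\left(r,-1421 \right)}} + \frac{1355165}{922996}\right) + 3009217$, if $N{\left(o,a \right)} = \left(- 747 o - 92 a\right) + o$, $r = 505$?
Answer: $\frac{341629813558988691}{113527585004} \approx 3.0092 \cdot 10^{6}$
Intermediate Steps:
$N{\left(o,a \right)} = - 746 o - 92 a$
$\left(- \frac{1101006}{N{\left(r,-1421 \right)}} + \frac{1355165}{922996}\right) + 3009217 = \left(- \frac{1101006}{\left(-746\right) 505 - -130732} + \frac{1355165}{922996}\right) + 3009217 = \left(- \frac{1101006}{-376730 + 130732} + 1355165 \cdot \frac{1}{922996}\right) + 3009217 = \left(- \frac{1101006}{-245998} + \frac{1355165}{922996}\right) + 3009217 = \left(\left(-1101006\right) \left(- \frac{1}{245998}\right) + \frac{1355165}{922996}\right) + 3009217 = \left(\frac{550503}{122999} + \frac{1355165}{922996}\right) + 3009217 = \frac{674796006823}{113527585004} + 3009217 = \frac{341629813558988691}{113527585004}$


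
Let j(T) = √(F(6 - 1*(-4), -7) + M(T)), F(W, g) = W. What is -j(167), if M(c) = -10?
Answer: 0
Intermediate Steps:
j(T) = 0 (j(T) = √((6 - 1*(-4)) - 10) = √((6 + 4) - 10) = √(10 - 10) = √0 = 0)
-j(167) = -1*0 = 0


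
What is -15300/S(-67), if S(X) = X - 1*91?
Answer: 7650/79 ≈ 96.835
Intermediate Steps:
S(X) = -91 + X (S(X) = X - 91 = -91 + X)
-15300/S(-67) = -15300/(-91 - 67) = -15300/(-158) = -15300*(-1/158) = 7650/79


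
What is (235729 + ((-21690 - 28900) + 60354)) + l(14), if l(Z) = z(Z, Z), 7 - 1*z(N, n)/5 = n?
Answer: 245458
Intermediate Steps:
z(N, n) = 35 - 5*n
l(Z) = 35 - 5*Z
(235729 + ((-21690 - 28900) + 60354)) + l(14) = (235729 + ((-21690 - 28900) + 60354)) + (35 - 5*14) = (235729 + (-50590 + 60354)) + (35 - 70) = (235729 + 9764) - 35 = 245493 - 35 = 245458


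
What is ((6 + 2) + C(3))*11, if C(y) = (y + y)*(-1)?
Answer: 22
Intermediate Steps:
C(y) = -2*y (C(y) = (2*y)*(-1) = -2*y)
((6 + 2) + C(3))*11 = ((6 + 2) - 2*3)*11 = (8 - 6)*11 = 2*11 = 22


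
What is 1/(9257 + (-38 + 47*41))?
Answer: 1/11146 ≈ 8.9718e-5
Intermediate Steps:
1/(9257 + (-38 + 47*41)) = 1/(9257 + (-38 + 1927)) = 1/(9257 + 1889) = 1/11146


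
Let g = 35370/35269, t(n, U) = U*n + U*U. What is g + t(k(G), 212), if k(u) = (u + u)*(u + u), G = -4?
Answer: 2063695098/35269 ≈ 58513.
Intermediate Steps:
k(u) = 4*u² (k(u) = (2*u)*(2*u) = 4*u²)
t(n, U) = U² + U*n (t(n, U) = U*n + U² = U² + U*n)
g = 35370/35269 (g = 35370*(1/35269) = 35370/35269 ≈ 1.0029)
g + t(k(G), 212) = 35370/35269 + 212*(212 + 4*(-4)²) = 35370/35269 + 212*(212 + 4*16) = 35370/35269 + 212*(212 + 64) = 35370/35269 + 212*276 = 35370/35269 + 58512 = 2063695098/35269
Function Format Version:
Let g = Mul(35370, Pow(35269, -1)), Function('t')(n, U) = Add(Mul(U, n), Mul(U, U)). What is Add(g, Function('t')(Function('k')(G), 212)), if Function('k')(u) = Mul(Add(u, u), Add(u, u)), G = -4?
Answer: Rational(2063695098, 35269) ≈ 58513.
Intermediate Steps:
Function('k')(u) = Mul(4, Pow(u, 2)) (Function('k')(u) = Mul(Mul(2, u), Mul(2, u)) = Mul(4, Pow(u, 2)))
Function('t')(n, U) = Add(Pow(U, 2), Mul(U, n)) (Function('t')(n, U) = Add(Mul(U, n), Pow(U, 2)) = Add(Pow(U, 2), Mul(U, n)))
g = Rational(35370, 35269) (g = Mul(35370, Rational(1, 35269)) = Rational(35370, 35269) ≈ 1.0029)
Add(g, Function('t')(Function('k')(G), 212)) = Add(Rational(35370, 35269), Mul(212, Add(212, Mul(4, Pow(-4, 2))))) = Add(Rational(35370, 35269), Mul(212, Add(212, Mul(4, 16)))) = Add(Rational(35370, 35269), Mul(212, Add(212, 64))) = Add(Rational(35370, 35269), Mul(212, 276)) = Add(Rational(35370, 35269), 58512) = Rational(2063695098, 35269)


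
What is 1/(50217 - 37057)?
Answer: 1/13160 ≈ 7.5988e-5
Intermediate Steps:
1/(50217 - 37057) = 1/13160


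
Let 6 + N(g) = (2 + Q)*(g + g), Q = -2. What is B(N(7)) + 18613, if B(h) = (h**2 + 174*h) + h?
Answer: 17599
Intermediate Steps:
N(g) = -6 (N(g) = -6 + (2 - 2)*(g + g) = -6 + 0*(2*g) = -6 + 0 = -6)
B(h) = h**2 + 175*h
B(N(7)) + 18613 = -6*(175 - 6) + 18613 = -6*169 + 18613 = -1014 + 18613 = 17599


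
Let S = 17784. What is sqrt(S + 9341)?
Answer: 5*sqrt(1085) ≈ 164.70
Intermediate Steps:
sqrt(S + 9341) = sqrt(17784 + 9341) = sqrt(27125) = 5*sqrt(1085)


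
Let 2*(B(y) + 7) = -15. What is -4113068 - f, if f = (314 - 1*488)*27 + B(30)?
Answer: -8216711/2 ≈ -4.1084e+6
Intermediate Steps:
B(y) = -29/2 (B(y) = -7 + (½)*(-15) = -7 - 15/2 = -29/2)
f = -9425/2 (f = (314 - 1*488)*27 - 29/2 = (314 - 488)*27 - 29/2 = -174*27 - 29/2 = -4698 - 29/2 = -9425/2 ≈ -4712.5)
-4113068 - f = -4113068 - 1*(-9425/2) = -4113068 + 9425/2 = -8216711/2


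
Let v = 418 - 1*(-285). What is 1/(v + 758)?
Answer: 1/1461 ≈ 0.00068446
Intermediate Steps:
v = 703 (v = 418 + 285 = 703)
1/(v + 758) = 1/(703 + 758) = 1/1461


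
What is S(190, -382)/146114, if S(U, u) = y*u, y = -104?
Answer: 19864/73057 ≈ 0.27190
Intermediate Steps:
S(U, u) = -104*u
S(190, -382)/146114 = -104*(-382)/146114 = 39728*(1/146114) = 19864/73057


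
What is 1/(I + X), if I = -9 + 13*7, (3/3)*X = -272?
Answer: -1/190 ≈ -0.0052632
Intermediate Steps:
X = -272
I = 82 (I = -9 + 91 = 82)
1/(I + X) = 1/(82 - 272) = 1/(-190) = -1/190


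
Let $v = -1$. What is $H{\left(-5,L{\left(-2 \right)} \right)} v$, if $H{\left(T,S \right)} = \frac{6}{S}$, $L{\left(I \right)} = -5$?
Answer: $\frac{6}{5} \approx 1.2$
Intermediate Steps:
$H{\left(-5,L{\left(-2 \right)} \right)} v = \frac{6}{-5} \left(-1\right) = 6 \left(- \frac{1}{5}\right) \left(-1\right) = \left(- \frac{6}{5}\right) \left(-1\right) = \frac{6}{5}$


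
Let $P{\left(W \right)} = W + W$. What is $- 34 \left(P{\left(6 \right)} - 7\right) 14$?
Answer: $-2380$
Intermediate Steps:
$P{\left(W \right)} = 2 W$
$- 34 \left(P{\left(6 \right)} - 7\right) 14 = - 34 \left(2 \cdot 6 - 7\right) 14 = - 34 \left(12 - 7\right) 14 = - 34 \cdot 5 \cdot 14 = \left(-34\right) 70 = -2380$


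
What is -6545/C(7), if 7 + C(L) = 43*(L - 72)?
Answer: 6545/2802 ≈ 2.3358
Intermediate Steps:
C(L) = -3103 + 43*L (C(L) = -7 + 43*(L - 72) = -7 + 43*(-72 + L) = -7 + (-3096 + 43*L) = -3103 + 43*L)
-6545/C(7) = -6545/(-3103 + 43*7) = -6545/(-3103 + 301) = -6545/(-2802) = -6545*(-1/2802) = 6545/2802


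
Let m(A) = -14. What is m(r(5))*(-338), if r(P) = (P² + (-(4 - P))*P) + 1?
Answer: 4732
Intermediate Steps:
r(P) = 1 + P² + P*(-4 + P) (r(P) = (P² + (-4 + P)*P) + 1 = (P² + P*(-4 + P)) + 1 = 1 + P² + P*(-4 + P))
m(r(5))*(-338) = -14*(-338) = 4732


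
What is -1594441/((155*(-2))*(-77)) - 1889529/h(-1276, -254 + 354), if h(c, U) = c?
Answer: 177969217/125860 ≈ 1414.0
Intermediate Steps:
-1594441/((155*(-2))*(-77)) - 1889529/h(-1276, -254 + 354) = -1594441/((155*(-2))*(-77)) - 1889529/(-1276) = -1594441/((-310*(-77))) - 1889529*(-1/1276) = -1594441/23870 + 1889529/1276 = 177969217/125860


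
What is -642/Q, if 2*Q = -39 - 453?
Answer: 107/41 ≈ 2.6098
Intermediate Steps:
Q = -246 (Q = (-39 - 453)/2 = (1/2)*(-492) = -246)
-642/Q = -642/(-246) = -642*(-1/246) = 107/41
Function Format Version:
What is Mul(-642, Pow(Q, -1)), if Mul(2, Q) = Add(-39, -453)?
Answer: Rational(107, 41) ≈ 2.6098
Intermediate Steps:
Q = -246 (Q = Mul(Rational(1, 2), Add(-39, -453)) = Mul(Rational(1, 2), -492) = -246)
Mul(-642, Pow(Q, -1)) = Mul(-642, Pow(-246, -1)) = Mul(-642, Rational(-1, 246)) = Rational(107, 41)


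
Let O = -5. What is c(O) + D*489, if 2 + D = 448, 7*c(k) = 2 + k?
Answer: 1526655/7 ≈ 2.1809e+5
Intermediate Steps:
c(k) = 2/7 + k/7 (c(k) = (2 + k)/7 = 2/7 + k/7)
D = 446 (D = -2 + 448 = 446)
c(O) + D*489 = (2/7 + (⅐)*(-5)) + 446*489 = (2/7 - 5/7) + 218094 = -3/7 + 218094 = 1526655/7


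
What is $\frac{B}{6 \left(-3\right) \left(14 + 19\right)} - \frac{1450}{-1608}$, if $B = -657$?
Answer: $\frac{5919}{2948} \approx 2.0078$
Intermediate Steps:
$\frac{B}{6 \left(-3\right) \left(14 + 19\right)} - \frac{1450}{-1608} = - \frac{657}{6 \left(-3\right) \left(14 + 19\right)} - \frac{1450}{-1608} = - \frac{657}{\left(-18\right) 33} - - \frac{725}{804} = - \frac{657}{-594} + \frac{725}{804} = \left(-657\right) \left(- \frac{1}{594}\right) + \frac{725}{804} = \frac{73}{66} + \frac{725}{804} = \frac{5919}{2948}$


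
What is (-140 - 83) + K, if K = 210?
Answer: -13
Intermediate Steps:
(-140 - 83) + K = (-140 - 83) + 210 = -223 + 210 = -13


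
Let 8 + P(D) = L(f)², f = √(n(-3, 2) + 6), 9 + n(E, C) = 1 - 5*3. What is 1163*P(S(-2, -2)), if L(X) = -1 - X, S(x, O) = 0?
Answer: -27912 + 2326*I*√17 ≈ -27912.0 + 9590.3*I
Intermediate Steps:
n(E, C) = -23 (n(E, C) = -9 + (1 - 5*3) = -9 + (1 - 15) = -9 - 14 = -23)
f = I*√17 (f = √(-23 + 6) = √(-17) = I*√17 ≈ 4.1231*I)
P(D) = -8 + (-1 - I*√17)²
1163*P(S(-2, -2)) = 1163*(-24 + 2*I*√17) = -27912 + 2326*I*√17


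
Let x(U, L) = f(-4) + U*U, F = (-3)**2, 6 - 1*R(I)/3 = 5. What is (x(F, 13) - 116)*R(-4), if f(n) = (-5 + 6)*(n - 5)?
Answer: -132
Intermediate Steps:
f(n) = -5 + n (f(n) = 1*(-5 + n) = -5 + n)
R(I) = 3 (R(I) = 18 - 3*5 = 18 - 15 = 3)
F = 9
x(U, L) = -9 + U**2 (x(U, L) = (-5 - 4) + U*U = -9 + U**2)
(x(F, 13) - 116)*R(-4) = ((-9 + 9**2) - 116)*3 = ((-9 + 81) - 116)*3 = (72 - 116)*3 = -44*3 = -132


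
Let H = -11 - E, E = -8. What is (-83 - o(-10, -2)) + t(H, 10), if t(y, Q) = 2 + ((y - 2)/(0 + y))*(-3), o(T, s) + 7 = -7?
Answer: -72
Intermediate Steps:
H = -3 (H = -11 - 1*(-8) = -11 + 8 = -3)
o(T, s) = -14 (o(T, s) = -7 - 7 = -14)
t(y, Q) = 2 - 3*(-2 + y)/y (t(y, Q) = 2 + ((-2 + y)/y)*(-3) = 2 - 3*(-2 + y)/y)
(-83 - o(-10, -2)) + t(H, 10) = (-83 - 1*(-14)) + (6 - 1*(-3))/(-3) = (-83 + 14) - (6 + 3)/3 = -69 - ⅓*9 = -69 - 3 = -72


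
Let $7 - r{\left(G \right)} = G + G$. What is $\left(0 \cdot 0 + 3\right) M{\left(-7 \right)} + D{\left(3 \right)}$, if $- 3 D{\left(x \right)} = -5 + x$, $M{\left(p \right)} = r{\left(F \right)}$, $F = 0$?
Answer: $\frac{65}{3} \approx 21.667$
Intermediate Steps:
$r{\left(G \right)} = 7 - 2 G$ ($r{\left(G \right)} = 7 - \left(G + G\right) = 7 - 2 G$)
$M{\left(p \right)} = 7$ ($M{\left(p \right)} = 7 - 0 = 7 + 0 = 7$)
$D{\left(x \right)} = \frac{5}{3} - \frac{x}{3}$ ($D{\left(x \right)} = - \frac{-5 + x}{3} = \frac{5}{3} - \frac{x}{3}$)
$\left(0 \cdot 0 + 3\right) M{\left(-7 \right)} + D{\left(3 \right)} = \left(0 \cdot 0 + 3\right) 7 + \left(\frac{5}{3} - 1\right) = \left(0 + 3\right) 7 + \left(\frac{5}{3} - 1\right) = 3 \cdot 7 + \frac{2}{3} = 21 + \frac{2}{3} = \frac{65}{3}$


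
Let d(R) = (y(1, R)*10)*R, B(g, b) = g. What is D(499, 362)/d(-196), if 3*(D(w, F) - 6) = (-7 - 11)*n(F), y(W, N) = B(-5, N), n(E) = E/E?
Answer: 0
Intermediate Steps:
n(E) = 1
y(W, N) = -5
D(w, F) = 0 (D(w, F) = 6 + ((-7 - 11)*1)/3 = 6 + (-18*1)/3 = 6 + (⅓)*(-18) = 6 - 6 = 0)
d(R) = -50*R (d(R) = (-5*10)*R = -50*R)
D(499, 362)/d(-196) = 0/((-50*(-196))) = 0/9800 = 0*(1/9800) = 0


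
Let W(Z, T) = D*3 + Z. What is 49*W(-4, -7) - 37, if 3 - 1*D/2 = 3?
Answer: -233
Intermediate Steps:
D = 0 (D = 6 - 2*3 = 6 - 6 = 0)
W(Z, T) = Z (W(Z, T) = 0*3 + Z = 0 + Z = Z)
49*W(-4, -7) - 37 = 49*(-4) - 37 = -196 - 37 = -233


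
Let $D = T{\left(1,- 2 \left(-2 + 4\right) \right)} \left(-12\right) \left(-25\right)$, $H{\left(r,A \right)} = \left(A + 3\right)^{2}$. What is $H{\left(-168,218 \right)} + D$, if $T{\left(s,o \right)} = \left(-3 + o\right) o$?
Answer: $57241$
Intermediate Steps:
$T{\left(s,o \right)} = o \left(-3 + o\right)$
$H{\left(r,A \right)} = \left(3 + A\right)^{2}$
$D = 8400$ ($D = - 2 \left(-2 + 4\right) \left(-3 - 2 \left(-2 + 4\right)\right) \left(-12\right) \left(-25\right) = \left(-2\right) 2 \left(-3 - 4\right) \left(-12\right) \left(-25\right) = - 4 \left(-3 - 4\right) \left(-12\right) \left(-25\right) = \left(-4\right) \left(-7\right) \left(-12\right) \left(-25\right) = 28 \left(-12\right) \left(-25\right) = \left(-336\right) \left(-25\right) = 8400$)
$H{\left(-168,218 \right)} + D = \left(3 + 218\right)^{2} + 8400 = 221^{2} + 8400 = 48841 + 8400 = 57241$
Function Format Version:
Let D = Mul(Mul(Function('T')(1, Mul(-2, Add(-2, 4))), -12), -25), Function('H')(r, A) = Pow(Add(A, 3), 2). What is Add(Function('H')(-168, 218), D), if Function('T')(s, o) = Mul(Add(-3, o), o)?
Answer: 57241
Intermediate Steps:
Function('T')(s, o) = Mul(o, Add(-3, o))
Function('H')(r, A) = Pow(Add(3, A), 2)
D = 8400 (D = Mul(Mul(Mul(Mul(-2, Add(-2, 4)), Add(-3, Mul(-2, Add(-2, 4)))), -12), -25) = Mul(Mul(Mul(Mul(-2, 2), Add(-3, Mul(-2, 2))), -12), -25) = Mul(Mul(Mul(-4, Add(-3, -4)), -12), -25) = Mul(Mul(Mul(-4, -7), -12), -25) = Mul(Mul(28, -12), -25) = Mul(-336, -25) = 8400)
Add(Function('H')(-168, 218), D) = Add(Pow(Add(3, 218), 2), 8400) = Add(Pow(221, 2), 8400) = Add(48841, 8400) = 57241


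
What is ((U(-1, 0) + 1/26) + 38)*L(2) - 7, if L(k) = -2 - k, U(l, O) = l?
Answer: -2017/13 ≈ -155.15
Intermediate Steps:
((U(-1, 0) + 1/26) + 38)*L(2) - 7 = ((-1 + 1/26) + 38)*(-2 - 1*2) - 7 = ((-1 + 1/26) + 38)*(-2 - 2) - 7 = (-25/26 + 38)*(-4) - 7 = (963/26)*(-4) - 7 = -1926/13 - 7 = -2017/13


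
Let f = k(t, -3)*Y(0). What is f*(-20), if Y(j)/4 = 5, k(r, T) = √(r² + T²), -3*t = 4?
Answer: -400*√97/3 ≈ -1313.2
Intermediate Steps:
t = -4/3 (t = -⅓*4 = -4/3 ≈ -1.3333)
k(r, T) = √(T² + r²)
Y(j) = 20 (Y(j) = 4*5 = 20)
f = 20*√97/3 (f = √((-3)² + (-4/3)²)*20 = √(9 + 16/9)*20 = √(97/9)*20 = (√97/3)*20 = 20*√97/3 ≈ 65.659)
f*(-20) = (20*√97/3)*(-20) = -400*√97/3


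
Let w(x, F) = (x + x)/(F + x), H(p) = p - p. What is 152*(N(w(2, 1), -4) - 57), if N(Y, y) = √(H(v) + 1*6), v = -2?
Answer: -8664 + 152*√6 ≈ -8291.7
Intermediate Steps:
H(p) = 0
w(x, F) = 2*x/(F + x) (w(x, F) = (2*x)/(F + x) = 2*x/(F + x))
N(Y, y) = √6 (N(Y, y) = √(0 + 1*6) = √(0 + 6) = √6)
152*(N(w(2, 1), -4) - 57) = 152*(√6 - 57) = 152*(-57 + √6) = -8664 + 152*√6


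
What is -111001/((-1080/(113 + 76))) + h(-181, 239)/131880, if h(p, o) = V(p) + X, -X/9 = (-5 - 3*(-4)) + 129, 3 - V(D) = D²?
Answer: 2561758097/131880 ≈ 19425.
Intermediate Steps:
V(D) = 3 - D²
X = -1224 (X = -9*((-5 - 3*(-4)) + 129) = -9*((-5 + 12) + 129) = -9*(7 + 129) = -9*136 = -1224)
h(p, o) = -1221 - p² (h(p, o) = (3 - p²) - 1224 = -1221 - p²)
-111001/((-1080/(113 + 76))) + h(-181, 239)/131880 = -111001/((-1080/(113 + 76))) + (-1221 - 1*(-181)²)/131880 = -111001/((-1080/189)) + (-1221 - 1*32761)*(1/131880) = -111001/((-1080*1/189)) + (-1221 - 32761)*(1/131880) = -111001/(-40/7) - 33982*1/131880 = -111001*(-7/40) - 16991/65940 = 777007/40 - 16991/65940 = 2561758097/131880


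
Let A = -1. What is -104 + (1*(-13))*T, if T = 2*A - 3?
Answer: -39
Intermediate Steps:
T = -5 (T = 2*(-1) - 3 = -2 - 3 = -5)
-104 + (1*(-13))*T = -104 + (1*(-13))*(-5) = -104 - 13*(-5) = -104 + 65 = -39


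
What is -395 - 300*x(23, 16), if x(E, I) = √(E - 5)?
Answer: -395 - 900*√2 ≈ -1667.8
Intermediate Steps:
x(E, I) = √(-5 + E)
-395 - 300*x(23, 16) = -395 - 300*√(-5 + 23) = -395 - 900*√2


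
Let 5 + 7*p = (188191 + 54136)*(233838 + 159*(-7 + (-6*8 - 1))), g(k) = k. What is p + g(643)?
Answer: 54507585914/7 ≈ 7.7868e+9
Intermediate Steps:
p = 54507581413/7 (p = -5/7 + ((188191 + 54136)*(233838 + 159*(-7 + (-6*8 - 1))))/7 = -5/7 + (242327*(233838 + 159*(-7 + (-48 - 1))))/7 = -5/7 + (242327*(233838 + 159*(-7 - 49)))/7 = -5/7 + (242327*(233838 + 159*(-56)))/7 = -5/7 + (242327*(233838 - 8904))/7 = -5/7 + (242327*224934)/7 = -5/7 + (1/7)*54507581418 = -5/7 + 54507581418/7 = 54507581413/7 ≈ 7.7868e+9)
p + g(643) = 54507581413/7 + 643 = 54507585914/7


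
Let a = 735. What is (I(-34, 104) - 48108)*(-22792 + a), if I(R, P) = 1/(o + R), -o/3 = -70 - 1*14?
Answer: 231323735951/218 ≈ 1.0611e+9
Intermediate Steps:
o = 252 (o = -3*(-70 - 1*14) = -3*(-70 - 14) = -3*(-84) = 252)
I(R, P) = 1/(252 + R)
(I(-34, 104) - 48108)*(-22792 + a) = (1/(252 - 34) - 48108)*(-22792 + 735) = (1/218 - 48108)*(-22057) = -10487543/218*(-22057) = 231323735951/218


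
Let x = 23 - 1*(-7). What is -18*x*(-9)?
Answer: 4860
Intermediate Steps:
x = 30 (x = 23 + 7 = 30)
-18*x*(-9) = -18*30*(-9) = -540*(-9) = 4860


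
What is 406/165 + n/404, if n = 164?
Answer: 47771/16665 ≈ 2.8665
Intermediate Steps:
406/165 + n/404 = 406/165 + 164/404 = 406*(1/165) + 164*(1/404) = 406/165 + 41/101 = 47771/16665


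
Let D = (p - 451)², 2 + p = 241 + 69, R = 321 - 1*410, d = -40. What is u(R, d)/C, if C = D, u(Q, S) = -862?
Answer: -862/20449 ≈ -0.042154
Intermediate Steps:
R = -89 (R = 321 - 410 = -89)
p = 308 (p = -2 + (241 + 69) = -2 + 310 = 308)
D = 20449 (D = (308 - 451)² = (-143)² = 20449)
C = 20449
u(R, d)/C = -862/20449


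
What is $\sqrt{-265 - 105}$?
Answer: $i \sqrt{370} \approx 19.235 i$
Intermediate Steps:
$\sqrt{-265 - 105} = \sqrt{-370} = i \sqrt{370}$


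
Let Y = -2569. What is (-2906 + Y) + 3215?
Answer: -2260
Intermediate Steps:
(-2906 + Y) + 3215 = (-2906 - 2569) + 3215 = -5475 + 3215 = -2260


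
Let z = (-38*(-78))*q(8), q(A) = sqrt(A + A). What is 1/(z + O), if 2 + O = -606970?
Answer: -1/595116 ≈ -1.6803e-6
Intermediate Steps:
O = -606972 (O = -2 - 606970 = -606972)
q(A) = sqrt(2)*sqrt(A) (q(A) = sqrt(2*A) = sqrt(2)*sqrt(A))
z = 11856 (z = (-38*(-78))*(sqrt(2)*sqrt(8)) = 2964*(sqrt(2)*(2*sqrt(2))) = 2964*4 = 11856)
1/(z + O) = 1/(11856 - 606972) = 1/(-595116) = -1/595116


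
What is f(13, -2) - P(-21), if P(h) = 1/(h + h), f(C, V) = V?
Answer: -83/42 ≈ -1.9762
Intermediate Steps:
P(h) = 1/(2*h)
f(13, -2) - P(-21) = -2 - 1/(2*(-21)) = -2 - (-1)/(2*21) = -2 - 1*(-1/42) = -2 + 1/42 = -83/42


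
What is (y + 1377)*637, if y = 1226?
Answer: 1658111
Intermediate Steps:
(y + 1377)*637 = (1226 + 1377)*637 = 2603*637 = 1658111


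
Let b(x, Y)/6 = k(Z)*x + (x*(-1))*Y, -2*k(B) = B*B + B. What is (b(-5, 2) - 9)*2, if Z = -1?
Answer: 102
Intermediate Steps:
k(B) = -B/2 - B²/2 (k(B) = -(B*B + B)/2 = -(B² + B)/2 = -(B + B²)/2 = -B/2 - B²/2)
b(x, Y) = -6*Y*x (b(x, Y) = 6*((-½*(-1)*(1 - 1))*x + (x*(-1))*Y) = 6*((-½*(-1)*0)*x + (-x)*Y) = 6*(0*x - Y*x) = 6*(0 - Y*x) = 6*(-Y*x) = -6*Y*x)
(b(-5, 2) - 9)*2 = (-6*2*(-5) - 9)*2 = (60 - 9)*2 = 51*2 = 102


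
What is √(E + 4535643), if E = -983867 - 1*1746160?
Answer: 12*√12539 ≈ 1343.7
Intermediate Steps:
E = -2730027 (E = -983867 - 1746160 = -2730027)
√(E + 4535643) = √(-2730027 + 4535643) = √1805616 = 12*√12539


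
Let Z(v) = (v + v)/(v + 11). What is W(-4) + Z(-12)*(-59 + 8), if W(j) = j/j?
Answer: -1223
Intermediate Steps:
Z(v) = 2*v/(11 + v) (Z(v) = (2*v)/(11 + v) = 2*v/(11 + v))
W(j) = 1
W(-4) + Z(-12)*(-59 + 8) = 1 + (2*(-12)/(11 - 12))*(-59 + 8) = 1 + (2*(-12)/(-1))*(-51) = 1 + (2*(-12)*(-1))*(-51) = 1 + 24*(-51) = 1 - 1224 = -1223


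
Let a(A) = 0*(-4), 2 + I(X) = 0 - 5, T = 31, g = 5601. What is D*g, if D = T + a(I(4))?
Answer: 173631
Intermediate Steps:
I(X) = -7 (I(X) = -2 + (0 - 5) = -2 - 5 = -7)
a(A) = 0
D = 31 (D = 31 + 0 = 31)
D*g = 31*5601 = 173631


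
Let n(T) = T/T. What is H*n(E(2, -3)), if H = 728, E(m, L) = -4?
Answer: 728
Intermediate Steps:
n(T) = 1
H*n(E(2, -3)) = 728*1 = 728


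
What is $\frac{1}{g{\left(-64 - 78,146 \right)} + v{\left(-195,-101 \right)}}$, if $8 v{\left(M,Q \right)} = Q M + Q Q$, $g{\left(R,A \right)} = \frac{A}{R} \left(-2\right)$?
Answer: $\frac{71}{265473} \approx 0.00026745$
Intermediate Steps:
$g{\left(R,A \right)} = - \frac{2 A}{R}$
$v{\left(M,Q \right)} = \frac{Q^{2}}{8} + \frac{M Q}{8}$ ($v{\left(M,Q \right)} = \frac{Q M + Q Q}{8} = \frac{M Q + Q^{2}}{8} = \frac{Q^{2} + M Q}{8} = \frac{Q^{2}}{8} + \frac{M Q}{8}$)
$\frac{1}{g{\left(-64 - 78,146 \right)} + v{\left(-195,-101 \right)}} = \frac{1}{\left(-2\right) 146 \frac{1}{-64 - 78} + \frac{1}{8} \left(-101\right) \left(-195 - 101\right)} = \frac{1}{\left(-2\right) 146 \frac{1}{-64 - 78} + \frac{1}{8} \left(-101\right) \left(-296\right)} = \frac{1}{\left(-2\right) 146 \frac{1}{-142} + 3737} = \frac{1}{\left(-2\right) 146 \left(- \frac{1}{142}\right) + 3737} = \frac{1}{\frac{146}{71} + 3737} = \frac{1}{\frac{265473}{71}} = \frac{71}{265473}$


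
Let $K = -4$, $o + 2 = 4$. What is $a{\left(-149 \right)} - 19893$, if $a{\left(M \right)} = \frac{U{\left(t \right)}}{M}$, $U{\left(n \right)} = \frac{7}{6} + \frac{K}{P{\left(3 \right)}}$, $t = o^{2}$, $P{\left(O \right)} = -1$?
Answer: $- \frac{17784373}{894} \approx -19893.0$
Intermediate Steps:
$o = 2$ ($o = -2 + 4 = 2$)
$t = 4$ ($t = 2^{2} = 4$)
$U{\left(n \right)} = \frac{31}{6}$ ($U{\left(n \right)} = \frac{7}{6} - \frac{4}{-1} = 7 \cdot \frac{1}{6} - -4 = \frac{7}{6} + 4 = \frac{31}{6}$)
$a{\left(M \right)} = \frac{31}{6 M}$
$a{\left(-149 \right)} - 19893 = \frac{31}{6 \left(-149\right)} - 19893 = \frac{31}{6} \left(- \frac{1}{149}\right) - 19893 = - \frac{31}{894} - 19893 = - \frac{17784373}{894}$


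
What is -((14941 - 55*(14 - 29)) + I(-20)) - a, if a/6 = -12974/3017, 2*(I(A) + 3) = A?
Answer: -47448957/3017 ≈ -15727.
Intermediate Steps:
I(A) = -3 + A/2
a = -77844/3017 (a = 6*(-12974/3017) = -77844/3017 ≈ -25.802)
-((14941 - 55*(14 - 29)) + I(-20)) - a = -((14941 - 55*(14 - 29)) + (-3 + (½)*(-20))) - 1*(-77844/3017) = -((14941 - 55*(-15)) + (-3 - 10)) + 77844/3017 = -((14941 + 825) - 13) + 77844/3017 = -(15766 - 13) + 77844/3017 = -1*15753 + 77844/3017 = -15753 + 77844/3017 = -47448957/3017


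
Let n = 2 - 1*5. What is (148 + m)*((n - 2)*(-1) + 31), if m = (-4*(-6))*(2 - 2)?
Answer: 5328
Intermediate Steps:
n = -3 (n = 2 - 5 = -3)
m = 0 (m = 24*0 = 0)
(148 + m)*((n - 2)*(-1) + 31) = (148 + 0)*((-3 - 2)*(-1) + 31) = 148*(-5*(-1) + 31) = 148*(5 + 31) = 148*36 = 5328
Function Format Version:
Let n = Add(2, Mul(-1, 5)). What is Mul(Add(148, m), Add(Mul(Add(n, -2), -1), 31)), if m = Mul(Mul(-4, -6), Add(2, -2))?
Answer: 5328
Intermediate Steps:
n = -3 (n = Add(2, -5) = -3)
m = 0 (m = Mul(24, 0) = 0)
Mul(Add(148, m), Add(Mul(Add(n, -2), -1), 31)) = Mul(Add(148, 0), Add(Mul(Add(-3, -2), -1), 31)) = Mul(148, Add(Mul(-5, -1), 31)) = Mul(148, Add(5, 31)) = Mul(148, 36) = 5328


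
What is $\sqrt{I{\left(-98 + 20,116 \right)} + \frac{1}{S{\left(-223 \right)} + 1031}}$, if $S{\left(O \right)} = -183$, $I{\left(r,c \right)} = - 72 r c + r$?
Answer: $\frac{\sqrt{29275532885}}{212} \approx 807.08$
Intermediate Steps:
$I{\left(r,c \right)} = r - 72 c r$ ($I{\left(r,c \right)} = - 72 c r + r = r - 72 c r$)
$\sqrt{I{\left(-98 + 20,116 \right)} + \frac{1}{S{\left(-223 \right)} + 1031}} = \sqrt{\left(-98 + 20\right) \left(1 - 8352\right) + \frac{1}{-183 + 1031}} = \sqrt{- 78 \left(1 - 8352\right) + \frac{1}{848}} = \sqrt{\left(-78\right) \left(-8351\right) + \frac{1}{848}} = \sqrt{651378 + \frac{1}{848}} = \sqrt{\frac{552368545}{848}} = \frac{\sqrt{29275532885}}{212}$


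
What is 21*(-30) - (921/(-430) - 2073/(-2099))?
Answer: -567577311/902570 ≈ -628.85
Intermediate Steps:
21*(-30) - (921/(-430) - 2073/(-2099)) = -630 - (921*(-1/430) - 2073*(-1/2099)) = -630 - (-921/430 + 2073/2099) = -630 - 1*(-1041789/902570) = -630 + 1041789/902570 = -567577311/902570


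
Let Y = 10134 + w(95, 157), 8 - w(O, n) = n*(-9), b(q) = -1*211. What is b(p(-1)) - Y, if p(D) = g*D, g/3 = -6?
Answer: -11766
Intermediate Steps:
g = -18 (g = 3*(-6) = -18)
p(D) = -18*D
b(q) = -211
w(O, n) = 8 + 9*n (w(O, n) = 8 - n*(-9) = 8 - (-9)*n = 8 + 9*n)
Y = 11555 (Y = 10134 + (8 + 9*157) = 10134 + (8 + 1413) = 10134 + 1421 = 11555)
b(p(-1)) - Y = -211 - 1*11555 = -211 - 11555 = -11766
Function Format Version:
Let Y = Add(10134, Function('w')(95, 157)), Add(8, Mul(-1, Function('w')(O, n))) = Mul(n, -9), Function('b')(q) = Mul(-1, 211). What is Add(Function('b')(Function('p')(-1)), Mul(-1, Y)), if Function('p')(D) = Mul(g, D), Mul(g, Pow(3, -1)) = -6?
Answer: -11766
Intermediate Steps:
g = -18 (g = Mul(3, -6) = -18)
Function('p')(D) = Mul(-18, D)
Function('b')(q) = -211
Function('w')(O, n) = Add(8, Mul(9, n)) (Function('w')(O, n) = Add(8, Mul(-1, Mul(n, -9))) = Add(8, Mul(-1, Mul(-9, n))) = Add(8, Mul(9, n)))
Y = 11555 (Y = Add(10134, Add(8, Mul(9, 157))) = Add(10134, Add(8, 1413)) = Add(10134, 1421) = 11555)
Add(Function('b')(Function('p')(-1)), Mul(-1, Y)) = Add(-211, Mul(-1, 11555)) = Add(-211, -11555) = -11766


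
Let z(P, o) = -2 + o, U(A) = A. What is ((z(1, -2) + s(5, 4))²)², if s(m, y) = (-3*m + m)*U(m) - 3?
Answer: 10556001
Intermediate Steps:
s(m, y) = -3 - 2*m² (s(m, y) = (-3*m + m)*m - 3 = (-2*m)*m - 3 = -2*m² - 3 = -3 - 2*m²)
((z(1, -2) + s(5, 4))²)² = (((-2 - 2) + (-3 - 2*5²))²)² = ((-4 + (-3 - 2*25))²)² = ((-4 + (-3 - 50))²)² = ((-4 - 53)²)² = ((-57)²)² = 3249² = 10556001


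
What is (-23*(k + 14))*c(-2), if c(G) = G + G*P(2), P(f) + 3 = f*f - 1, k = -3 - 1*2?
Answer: 414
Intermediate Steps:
k = -5 (k = -3 - 2 = -5)
P(f) = -4 + f**2 (P(f) = -3 + (f*f - 1) = -3 + (f**2 - 1) = -3 + (-1 + f**2) = -4 + f**2)
c(G) = G (c(G) = G + G*(-4 + 2**2) = G + G*(-4 + 4) = G + G*0 = G + 0 = G)
(-23*(k + 14))*c(-2) = -23*(-5 + 14)*(-2) = -23*9*(-2) = -207*(-2) = 414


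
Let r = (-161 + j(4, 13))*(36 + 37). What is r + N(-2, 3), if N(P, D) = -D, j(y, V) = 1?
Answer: -11683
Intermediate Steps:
r = -11680 (r = (-161 + 1)*(36 + 37) = -160*73 = -11680)
r + N(-2, 3) = -11680 - 1*3 = -11680 - 3 = -11683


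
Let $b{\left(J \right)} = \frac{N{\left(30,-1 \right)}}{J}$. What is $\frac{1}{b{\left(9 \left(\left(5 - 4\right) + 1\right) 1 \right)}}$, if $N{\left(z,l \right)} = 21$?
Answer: $\frac{6}{7} \approx 0.85714$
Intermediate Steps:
$b{\left(J \right)} = \frac{21}{J}$
$\frac{1}{b{\left(9 \left(\left(5 - 4\right) + 1\right) 1 \right)}} = \frac{1}{21 \frac{1}{9 \left(\left(5 - 4\right) + 1\right) 1}} = \frac{1}{21 \frac{1}{9 \left(1 + 1\right) 1}} = \frac{1}{21 \frac{1}{9 \cdot 2 \cdot 1}} = \frac{1}{21 \frac{1}{18 \cdot 1}} = \frac{1}{21 \cdot \frac{1}{18}} = \frac{1}{\frac{7}{6}} = \frac{6}{7}$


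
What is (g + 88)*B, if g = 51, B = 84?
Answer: 11676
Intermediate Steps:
(g + 88)*B = (51 + 88)*84 = 139*84 = 11676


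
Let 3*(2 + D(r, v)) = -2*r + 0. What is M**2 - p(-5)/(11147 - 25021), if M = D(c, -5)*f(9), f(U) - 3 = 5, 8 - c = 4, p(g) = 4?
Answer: 87017746/62433 ≈ 1393.8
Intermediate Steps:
c = 4 (c = 8 - 1*4 = 8 - 4 = 4)
D(r, v) = -2 - 2*r/3 (D(r, v) = -2 + (-2*r + 0)/3 = -2 + (-2*r)/3 = -2 - 2*r/3)
f(U) = 8 (f(U) = 3 + 5 = 8)
M = -112/3 (M = (-2 - 2/3*4)*8 = (-2 - 8/3)*8 = -14/3*8 = -112/3 ≈ -37.333)
M**2 - p(-5)/(11147 - 25021) = (-112/3)**2 - 4/(11147 - 25021) = 12544/9 - 4/(-13874) = 12544/9 - 4*(-1)/13874 = 12544/9 - 1*(-2/6937) = 12544/9 + 2/6937 = 87017746/62433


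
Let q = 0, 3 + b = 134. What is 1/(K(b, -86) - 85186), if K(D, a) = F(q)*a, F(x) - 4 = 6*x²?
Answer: -1/85530 ≈ -1.1692e-5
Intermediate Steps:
b = 131 (b = -3 + 134 = 131)
F(x) = 4 + 6*x²
K(D, a) = 4*a (K(D, a) = (4 + 6*0²)*a = (4 + 6*0)*a = (4 + 0)*a = 4*a)
1/(K(b, -86) - 85186) = 1/(4*(-86) - 85186) = 1/(-344 - 85186) = 1/(-85530) = -1/85530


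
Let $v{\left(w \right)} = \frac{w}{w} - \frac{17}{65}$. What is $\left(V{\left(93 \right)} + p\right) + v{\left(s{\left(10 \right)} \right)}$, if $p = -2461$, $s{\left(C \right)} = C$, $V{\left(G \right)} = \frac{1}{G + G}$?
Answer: $- \frac{29744497}{12090} \approx -2460.3$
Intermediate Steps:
$V{\left(G \right)} = \frac{1}{2 G}$
$v{\left(w \right)} = \frac{48}{65}$ ($v{\left(w \right)} = 1 - \frac{17}{65} = \frac{48}{65}$)
$\left(V{\left(93 \right)} + p\right) + v{\left(s{\left(10 \right)} \right)} = \left(\frac{1}{2 \cdot 93} - 2461\right) + \frac{48}{65} = \left(\frac{1}{2} \cdot \frac{1}{93} - 2461\right) + \frac{48}{65} = \left(\frac{1}{186} - 2461\right) + \frac{48}{65} = - \frac{457745}{186} + \frac{48}{65} = - \frac{29744497}{12090}$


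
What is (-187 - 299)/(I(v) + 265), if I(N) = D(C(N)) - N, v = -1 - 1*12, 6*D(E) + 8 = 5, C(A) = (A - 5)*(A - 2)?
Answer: -324/185 ≈ -1.7514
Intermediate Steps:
C(A) = (-5 + A)*(-2 + A)
D(E) = -1/2 (D(E) = -4/3 + (1/6)*5 = -4/3 + 5/6 = -1/2)
v = -13 (v = -1 - 12 = -13)
I(N) = -1/2 - N
(-187 - 299)/(I(v) + 265) = (-187 - 299)/((-1/2 - 1*(-13)) + 265) = -486/((-1/2 + 13) + 265) = -486/(25/2 + 265) = -486/555/2 = -486*2/555 = -324/185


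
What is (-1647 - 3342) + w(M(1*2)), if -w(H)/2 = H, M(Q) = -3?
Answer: -4983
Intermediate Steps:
w(H) = -2*H
(-1647 - 3342) + w(M(1*2)) = (-1647 - 3342) - 2*(-3) = -4989 + 6 = -4983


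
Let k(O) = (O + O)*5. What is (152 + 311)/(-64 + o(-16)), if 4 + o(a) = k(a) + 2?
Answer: -463/226 ≈ -2.0487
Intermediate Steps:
k(O) = 10*O (k(O) = (2*O)*5 = 10*O)
o(a) = -2 + 10*a (o(a) = -4 + (10*a + 2) = -4 + (2 + 10*a) = -2 + 10*a)
(152 + 311)/(-64 + o(-16)) = (152 + 311)/(-64 + (-2 + 10*(-16))) = 463/(-64 + (-2 - 160)) = 463/(-64 - 162) = 463/(-226) = 463*(-1/226) = -463/226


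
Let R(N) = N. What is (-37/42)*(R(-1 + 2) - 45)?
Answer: 814/21 ≈ 38.762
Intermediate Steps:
(-37/42)*(R(-1 + 2) - 45) = (-37/42)*((-1 + 2) - 45) = (-37*1/42)*(1 - 45) = -37/42*(-44) = 814/21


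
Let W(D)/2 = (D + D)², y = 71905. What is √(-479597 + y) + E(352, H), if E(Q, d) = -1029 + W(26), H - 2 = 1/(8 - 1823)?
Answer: 4379 + 2*I*√101923 ≈ 4379.0 + 638.51*I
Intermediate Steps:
W(D) = 8*D² (W(D) = 2*(D + D)² = 2*(2*D)² = 2*(4*D²) = 8*D²)
H = 3629/1815 (H = 2 + 1/(8 - 1823) = 2 + 1/(-1815) = 2 - 1/1815 = 3629/1815 ≈ 1.9994)
E(Q, d) = 4379 (E(Q, d) = -1029 + 8*26² = -1029 + 8*676 = -1029 + 5408 = 4379)
√(-479597 + y) + E(352, H) = √(-479597 + 71905) + 4379 = √(-407692) + 4379 = 2*I*√101923 + 4379 = 4379 + 2*I*√101923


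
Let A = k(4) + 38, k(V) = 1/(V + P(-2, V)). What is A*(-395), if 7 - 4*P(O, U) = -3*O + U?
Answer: -196710/13 ≈ -15132.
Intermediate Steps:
P(O, U) = 7/4 - U/4 + 3*O/4 (P(O, U) = 7/4 - (-3*O + U)/4 = 7/4 - (U - 3*O)/4 = 7/4 + (-U/4 + 3*O/4) = 7/4 - U/4 + 3*O/4)
k(V) = 1/(¼ + 3*V/4) (k(V) = 1/(V + (7/4 - V/4 + (¾)*(-2))) = 1/(V + (7/4 - V/4 - 3/2)) = 1/(V + (¼ - V/4)) = 1/(¼ + 3*V/4))
A = 498/13 (A = 4/(1 + 3*4) + 38 = 4/(1 + 12) + 38 = 4/13 + 38 = 498/13 ≈ 38.308)
A*(-395) = (498/13)*(-395) = -196710/13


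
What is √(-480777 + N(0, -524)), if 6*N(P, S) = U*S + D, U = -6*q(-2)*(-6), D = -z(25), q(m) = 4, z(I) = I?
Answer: I*√17760858/6 ≈ 702.39*I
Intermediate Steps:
D = -25 (D = -1*25 = -25)
U = 144 (U = -6*4*(-6) = -24*(-6) = 144)
N(P, S) = -25/6 + 24*S (N(P, S) = (144*S - 25)/6 = (-25 + 144*S)/6 = -25/6 + 24*S)
√(-480777 + N(0, -524)) = √(-480777 + (-25/6 + 24*(-524))) = √(-480777 + (-25/6 - 12576)) = √(-480777 - 75481/6) = √(-2960143/6) = I*√17760858/6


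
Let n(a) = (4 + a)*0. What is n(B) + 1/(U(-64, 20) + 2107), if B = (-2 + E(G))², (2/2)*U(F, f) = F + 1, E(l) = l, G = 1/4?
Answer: 1/2044 ≈ 0.00048924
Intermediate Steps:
G = ¼ ≈ 0.25000
U(F, f) = 1 + F (U(F, f) = F + 1 = 1 + F)
B = 49/16 (B = (-2 + ¼)² = (-7/4)² = 49/16 ≈ 3.0625)
n(a) = 0
n(B) + 1/(U(-64, 20) + 2107) = 0 + 1/((1 - 64) + 2107) = 0 + 1/(-63 + 2107) = 0 + 1/2044 = 1/2044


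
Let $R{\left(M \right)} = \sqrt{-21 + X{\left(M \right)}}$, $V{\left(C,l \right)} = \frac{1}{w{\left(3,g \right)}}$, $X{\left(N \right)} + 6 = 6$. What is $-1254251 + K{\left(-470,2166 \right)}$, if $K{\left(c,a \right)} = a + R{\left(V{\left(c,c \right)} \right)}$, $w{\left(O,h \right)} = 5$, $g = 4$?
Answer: $-1252085 + i \sqrt{21} \approx -1.2521 \cdot 10^{6} + 4.5826 i$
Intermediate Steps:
$X{\left(N \right)} = 0$ ($X{\left(N \right)} = -6 + 6 = 0$)
$V{\left(C,l \right)} = \frac{1}{5}$
$R{\left(M \right)} = i \sqrt{21}$ ($R{\left(M \right)} = \sqrt{-21 + 0} = \sqrt{-21} = i \sqrt{21}$)
$K{\left(c,a \right)} = a + i \sqrt{21}$
$-1254251 + K{\left(-470,2166 \right)} = -1254251 + \left(2166 + i \sqrt{21}\right) = -1252085 + i \sqrt{21}$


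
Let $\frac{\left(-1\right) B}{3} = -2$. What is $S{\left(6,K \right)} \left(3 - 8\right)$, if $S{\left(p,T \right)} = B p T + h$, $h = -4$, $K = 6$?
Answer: $-1060$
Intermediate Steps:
$B = 6$ ($B = \left(-3\right) \left(-2\right) = 6$)
$S{\left(p,T \right)} = -4 + 6 T p$ ($S{\left(p,T \right)} = 6 p T - 4 = 6 T p - 4 = -4 + 6 T p$)
$S{\left(6,K \right)} \left(3 - 8\right) = \left(-4 + 6 \cdot 6 \cdot 6\right) \left(3 - 8\right) = \left(-4 + 216\right) \left(-5\right) = 212 \left(-5\right) = -1060$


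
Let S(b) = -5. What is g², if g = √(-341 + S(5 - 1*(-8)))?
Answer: -346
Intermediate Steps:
g = I*√346 (g = √(-341 - 5) = √(-346) = I*√346 ≈ 18.601*I)
g² = (I*√346)² = -346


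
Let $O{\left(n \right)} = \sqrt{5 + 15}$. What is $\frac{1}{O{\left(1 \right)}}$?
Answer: $\frac{\sqrt{5}}{10} \approx 0.22361$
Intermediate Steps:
$O{\left(n \right)} = 2 \sqrt{5}$ ($O{\left(n \right)} = \sqrt{20} = 2 \sqrt{5}$)
$\frac{1}{O{\left(1 \right)}} = \frac{1}{2 \sqrt{5}} = \frac{\sqrt{5}}{10}$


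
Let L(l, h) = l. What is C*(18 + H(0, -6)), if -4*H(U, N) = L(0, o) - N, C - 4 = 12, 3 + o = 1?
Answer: 264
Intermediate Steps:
o = -2 (o = -3 + 1 = -2)
C = 16 (C = 4 + 12 = 16)
H(U, N) = N/4 (H(U, N) = -(0 - N)/4 = -(-1)*N/4 = N/4)
C*(18 + H(0, -6)) = 16*(18 + (¼)*(-6)) = 16*(18 - 3/2) = 16*(33/2) = 264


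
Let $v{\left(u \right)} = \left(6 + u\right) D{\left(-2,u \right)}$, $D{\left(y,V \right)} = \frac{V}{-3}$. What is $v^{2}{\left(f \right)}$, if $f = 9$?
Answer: $2025$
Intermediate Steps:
$D{\left(y,V \right)} = - \frac{V}{3}$ ($D{\left(y,V \right)} = V \left(- \frac{1}{3}\right) = - \frac{V}{3}$)
$v{\left(u \right)} = - \frac{u \left(6 + u\right)}{3}$ ($v{\left(u \right)} = \left(6 + u\right) \left(- \frac{u}{3}\right) = - \frac{u \left(6 + u\right)}{3}$)
$v^{2}{\left(f \right)} = \left(\left(- \frac{1}{3}\right) 9 \left(6 + 9\right)\right)^{2} = \left(\left(- \frac{1}{3}\right) 9 \cdot 15\right)^{2} = \left(-45\right)^{2} = 2025$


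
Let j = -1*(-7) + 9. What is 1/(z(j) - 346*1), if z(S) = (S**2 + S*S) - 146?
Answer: 1/20 ≈ 0.050000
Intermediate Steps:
j = 16 (j = 7 + 9 = 16)
z(S) = -146 + 2*S**2 (z(S) = (S**2 + S**2) - 146 = 2*S**2 - 146 = -146 + 2*S**2)
1/(z(j) - 346*1) = 1/((-146 + 2*16**2) - 346*1) = 1/((-146 + 2*256) - 346) = 1/((-146 + 512) - 346) = 1/(366 - 346) = 1/20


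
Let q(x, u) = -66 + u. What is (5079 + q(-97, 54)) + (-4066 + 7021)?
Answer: 8022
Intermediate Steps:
(5079 + q(-97, 54)) + (-4066 + 7021) = (5079 + (-66 + 54)) + (-4066 + 7021) = (5079 - 12) + 2955 = 5067 + 2955 = 8022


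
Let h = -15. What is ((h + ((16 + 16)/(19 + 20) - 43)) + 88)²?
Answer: 1444804/1521 ≈ 949.90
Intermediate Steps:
((h + ((16 + 16)/(19 + 20) - 43)) + 88)² = ((-15 + ((16 + 16)/(19 + 20) - 43)) + 88)² = ((-15 + (32/39 - 43)) + 88)² = ((-15 - 1645/39) + 88)² = (-2230/39 + 88)² = (1202/39)² = 1444804/1521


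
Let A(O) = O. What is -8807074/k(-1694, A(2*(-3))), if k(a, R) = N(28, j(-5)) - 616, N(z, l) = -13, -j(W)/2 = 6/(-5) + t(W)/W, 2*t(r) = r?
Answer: 8807074/629 ≈ 14002.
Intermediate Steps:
t(r) = r/2
j(W) = 7/5 (j(W) = -2*(6/(-5) + (W/2)/W) = -2*(6*(-⅕) + ½) = -2*(-6/5 + ½) = -2*(-7/10) = 7/5)
k(a, R) = -629 (k(a, R) = -13 - 616 = -629)
-8807074/k(-1694, A(2*(-3))) = -8807074/(-629) = -8807074*(-1/629) = 8807074/629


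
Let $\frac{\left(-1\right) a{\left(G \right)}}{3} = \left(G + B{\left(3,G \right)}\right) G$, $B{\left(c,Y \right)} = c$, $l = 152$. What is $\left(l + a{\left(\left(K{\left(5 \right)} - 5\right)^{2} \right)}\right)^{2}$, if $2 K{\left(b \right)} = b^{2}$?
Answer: $\frac{24819796849}{256} \approx 9.6952 \cdot 10^{7}$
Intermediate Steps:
$K{\left(b \right)} = \frac{b^{2}}{2}$
$a{\left(G \right)} = - 3 G \left(3 + G\right)$ ($a{\left(G \right)} = - 3 \left(G + 3\right) G = - 3 \left(3 + G\right) G = - 3 G \left(3 + G\right)$)
$\left(l + a{\left(\left(K{\left(5 \right)} - 5\right)^{2} \right)}\right)^{2} = \left(152 - 3 \left(\frac{5^{2}}{2} - 5\right)^{2} \left(3 + \left(\frac{5^{2}}{2} - 5\right)^{2}\right)\right)^{2} = \left(152 - 3 \left(\frac{1}{2} \cdot 25 - 5\right)^{2} \left(3 + \left(\frac{1}{2} \cdot 25 - 5\right)^{2}\right)\right)^{2} = \left(152 - 3 \left(\frac{25}{2} - 5\right)^{2} \left(3 + \left(\frac{25}{2} - 5\right)^{2}\right)\right)^{2} = \left(152 - 3 \left(\frac{15}{2}\right)^{2} \left(3 + \left(\frac{15}{2}\right)^{2}\right)\right)^{2} = \left(152 - \frac{675 \left(3 + \frac{225}{4}\right)}{4}\right)^{2} = \left(152 - \frac{675}{4} \cdot \frac{237}{4}\right)^{2} = \left(152 - \frac{159975}{16}\right)^{2} = \left(- \frac{157543}{16}\right)^{2} = \frac{24819796849}{256}$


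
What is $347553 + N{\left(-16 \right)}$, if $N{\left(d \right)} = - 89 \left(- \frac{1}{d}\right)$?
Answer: $\frac{5560759}{16} \approx 3.4755 \cdot 10^{5}$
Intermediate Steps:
$N{\left(d \right)} = \frac{89}{d}$
$347553 + N{\left(-16 \right)} = 347553 + \frac{89}{-16} = 347553 + 89 \left(- \frac{1}{16}\right) = 347553 - \frac{89}{16} = \frac{5560759}{16}$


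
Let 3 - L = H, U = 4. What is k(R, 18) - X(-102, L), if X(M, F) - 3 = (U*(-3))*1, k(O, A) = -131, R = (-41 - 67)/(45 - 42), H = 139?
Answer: -122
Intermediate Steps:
R = -36 (R = -108/3 = -108*⅓ = -36)
L = -136 (L = 3 - 1*139 = 3 - 139 = -136)
X(M, F) = -9 (X(M, F) = 3 + (4*(-3))*1 = 3 - 12*1 = 3 - 12 = -9)
k(R, 18) - X(-102, L) = -131 - 1*(-9) = -131 + 9 = -122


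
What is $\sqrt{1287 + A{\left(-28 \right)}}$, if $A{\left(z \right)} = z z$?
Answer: $\sqrt{2071} \approx 45.508$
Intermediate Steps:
$A{\left(z \right)} = z^{2}$
$\sqrt{1287 + A{\left(-28 \right)}} = \sqrt{1287 + \left(-28\right)^{2}} = \sqrt{1287 + 784} = \sqrt{2071}$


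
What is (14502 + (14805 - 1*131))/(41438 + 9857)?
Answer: 29176/51295 ≈ 0.56879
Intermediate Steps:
(14502 + (14805 - 1*131))/(41438 + 9857) = (14502 + (14805 - 131))/51295 = (14502 + 14674)*(1/51295) = 29176*(1/51295) = 29176/51295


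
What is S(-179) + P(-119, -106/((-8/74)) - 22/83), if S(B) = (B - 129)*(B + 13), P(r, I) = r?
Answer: 51009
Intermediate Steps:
S(B) = (-129 + B)*(13 + B)
S(-179) + P(-119, -106/((-8/74)) - 22/83) = (-1677 + (-179)² - 116*(-179)) - 119 = (-1677 + 32041 + 20764) - 119 = 51128 - 119 = 51009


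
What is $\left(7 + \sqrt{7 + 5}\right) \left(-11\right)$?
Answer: $-77 - 22 \sqrt{3} \approx -115.11$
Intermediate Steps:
$\left(7 + \sqrt{7 + 5}\right) \left(-11\right) = \left(7 + \sqrt{12}\right) \left(-11\right) = \left(7 + 2 \sqrt{3}\right) \left(-11\right) = -77 - 22 \sqrt{3}$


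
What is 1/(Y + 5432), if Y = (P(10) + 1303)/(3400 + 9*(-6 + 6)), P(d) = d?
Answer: 3400/18470113 ≈ 0.00018408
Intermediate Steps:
Y = 1313/3400 (Y = (10 + 1303)/(3400 + 9*(-6 + 6)) = 1313/(3400 + 9*0) = 1313/(3400 + 0) = 1313/3400 ≈ 0.38618)
1/(Y + 5432) = 1/(1313/3400 + 5432) = 1/(18470113/3400) = 3400/18470113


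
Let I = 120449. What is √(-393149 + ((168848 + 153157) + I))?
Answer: √49305 ≈ 222.05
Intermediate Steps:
√(-393149 + ((168848 + 153157) + I)) = √(-393149 + ((168848 + 153157) + 120449)) = √(-393149 + (322005 + 120449)) = √(-393149 + 442454) = √49305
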